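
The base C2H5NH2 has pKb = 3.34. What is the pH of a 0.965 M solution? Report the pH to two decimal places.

C2H5NH2 + H2O ⇌ C2H5NH3+ + OH-
Kb = 10^(−3.34) = 4.57 × 10^-4
Kb = [OH-]²/(0.965 − [OH-]) = 4.57 × 10^-4
Since Kb ≪ C₀, [OH-] ≈ √(Kb·C₀) = 2.10 × 10^-2 M.
pOH = −log(2.10 × 10^-2) = 1.68; pH = 14.00 − 1.68 = 12.32

pH = 12.32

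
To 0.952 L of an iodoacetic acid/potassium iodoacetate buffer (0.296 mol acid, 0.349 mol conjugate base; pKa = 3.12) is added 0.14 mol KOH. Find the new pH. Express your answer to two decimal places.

pH = 3.62

After neutralization: n(ICH2COOH) = 0.156 mol, n(ICH2COO-) = 0.489 mol.
pH = pKa + log(n_ICH2COO-/n_ICH2COOH) = 3.12 + log(0.489/0.156) = 3.12 + (+0.496)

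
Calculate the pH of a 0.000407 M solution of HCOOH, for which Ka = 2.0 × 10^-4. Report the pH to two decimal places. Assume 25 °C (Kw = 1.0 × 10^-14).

pH = 3.69

HCOOH ⇌ HCOO- + H+
Let x = [H+] at equilibrium. Ka = x²/(0.000407 − x).
The 5% rule fails; solving x² + Ka·x − Ka·C₀ = 0 exactly:
x = [−0.0002 + √(0.0002² + 3.26e-07)]/2 = 2.02 × 10^-4 M
pH = −log(2.02 × 10^-4) = 3.69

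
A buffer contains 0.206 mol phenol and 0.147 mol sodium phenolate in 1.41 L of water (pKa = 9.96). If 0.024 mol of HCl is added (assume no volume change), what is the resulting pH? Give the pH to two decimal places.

After neutralization: n(C6H5OH) = 0.23 mol, n(C6H5O-) = 0.123 mol.
pH = pKa + log([A⁻]/[HA]) = 9.96 + log(0.123/0.23) = 9.96 -0.272

pH = 9.69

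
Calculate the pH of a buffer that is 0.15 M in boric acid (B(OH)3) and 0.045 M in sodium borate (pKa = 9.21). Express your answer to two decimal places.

pH = 8.69

pH = pKa + log([A⁻]/[HA]) = 9.21 + log(0.045/0.15)
pH = 9.21 + (-0.523) = 8.69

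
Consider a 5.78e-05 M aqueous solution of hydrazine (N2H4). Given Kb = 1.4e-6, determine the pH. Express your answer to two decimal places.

pH = 8.92

N2H4 + H2O ⇌ N2H5+ + OH-
Let x = [OH-] at equilibrium. Kb = x²/(5.78e-05 − x).
The 5% rule fails; solving x² + Kb·x − Kb·C₀ = 0 exactly:
x = (−Kb + √(Kb² + 4·Kb·C₀))/2 = 8.32 × 10^-6 M
pOH = −log(8.32 × 10^-6) = 5.08; pH = 14.00 − 5.08 = 8.92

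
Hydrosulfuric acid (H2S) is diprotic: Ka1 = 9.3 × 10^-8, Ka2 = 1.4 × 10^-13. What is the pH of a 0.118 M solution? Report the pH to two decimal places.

Ka1 ≫ Ka2, so treat the first dissociation as the only significant source of H+.
Ka1 = x²/(0.118 − x) = 9.3 × 10^-8
x ≈ √(9.3 × 10^-8 × 0.118) = 1.05 × 10^-4 M
pH = −log(1.05 × 10^-4) = 3.98

pH = 3.98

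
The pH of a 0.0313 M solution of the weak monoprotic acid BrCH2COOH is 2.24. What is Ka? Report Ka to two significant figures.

[H+] = 10^(-2.24) = 5.75 × 10^-3 M
At equilibrium [HA] = 0.0313 − 5.75 × 10^-3 = 2.56 × 10^-2 M
Ka = [H+][A-]/[HA] = (5.75 × 10^-3)² / 2.56 × 10^-2 = 1.3 × 10^-3

Ka = 1.3 × 10^-3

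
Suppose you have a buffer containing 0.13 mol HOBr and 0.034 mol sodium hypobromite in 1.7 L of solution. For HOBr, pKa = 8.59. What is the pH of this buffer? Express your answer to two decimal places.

pH = 8.01

pH = pKa + log([A⁻]/[HA]) = 8.59 + log(0.034/0.13)
pH = 8.59 + (-0.582) = 8.01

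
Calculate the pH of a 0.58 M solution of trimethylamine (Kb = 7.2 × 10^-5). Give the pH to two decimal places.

pH = 11.81

(CH3)3N + H2O ⇌ (CH3)3NH+ + OH-
From the ICE table, Kb = [OH-]²/(0.58 − [OH-]) = 7.2 × 10^-5.
Since Kb ≪ C₀, [OH-] ≈ √(Kb·C₀) = 6.46 × 10^-3 M.
Check: 1.1% ionized — well under 5%, approximation valid.
pOH = 2.19, so pH = 14.00 − pOH = 11.81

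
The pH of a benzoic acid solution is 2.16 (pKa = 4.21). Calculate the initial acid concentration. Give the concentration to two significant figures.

[H+] = 10^(-2.16) = 6.92 × 10^-3 M = x
Ka = 10^(−4.21) = 6.17 × 10^-5
Ka = x²/(C₀ − x) ⇒ C₀ = x + x²/Ka
C₀ = 6.92 × 10^-3 + (6.92 × 10^-3)²/(6.17 × 10^-5) = 7.83 × 10^-1 M

C₀ = 7.8 × 10^-1 M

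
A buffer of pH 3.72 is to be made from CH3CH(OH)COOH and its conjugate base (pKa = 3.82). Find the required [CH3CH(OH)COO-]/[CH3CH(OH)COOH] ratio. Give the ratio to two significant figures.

pH = pKa + log(r) ⇒ log(r) = 3.72 − 3.82 = -0.10
r = [CH3CH(OH)COO-]/[CH3CH(OH)COOH] = 10^(-0.10) = 0.794

ratio = 0.79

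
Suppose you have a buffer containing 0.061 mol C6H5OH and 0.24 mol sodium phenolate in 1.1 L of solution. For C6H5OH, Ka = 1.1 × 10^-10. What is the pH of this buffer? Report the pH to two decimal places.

pKa = −log(1.1 × 10^-10) = 9.959
pH = pKa + log([A⁻]/[HA]) = 9.959 + log(0.24/0.061)
pH = 9.959 + (+0.595) = 10.55

pH = 10.55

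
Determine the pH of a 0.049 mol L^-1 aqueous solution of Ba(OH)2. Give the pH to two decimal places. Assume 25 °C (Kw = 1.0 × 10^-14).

Ba(OH)2 is a strong base (each formula unit releases 2 OH-); [OH-] = 0.098 M.
pOH = -log(0.098) = 1.01
pH = 14.00 - 1.01 = 12.99

pH = 12.99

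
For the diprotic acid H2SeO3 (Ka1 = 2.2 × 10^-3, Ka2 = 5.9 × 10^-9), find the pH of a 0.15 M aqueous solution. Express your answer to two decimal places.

pH = 1.77

Ka1 ≫ Ka2, so treat the first dissociation as the only significant source of H+.
Ka1 = x²/(0.15 − x) = 2.2 × 10^-3
Solving the quadratic: x = (−Ka1 + √(Ka1² + 4·Ka1·C₀))/2 = 1.71 × 10^-2 M
pH = −log(1.71 × 10^-2) = 1.77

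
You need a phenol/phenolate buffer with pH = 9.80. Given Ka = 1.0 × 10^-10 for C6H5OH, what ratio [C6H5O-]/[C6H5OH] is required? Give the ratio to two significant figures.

ratio = 0.63

pKa = -log(1.0 × 10^-10) = 10.000
pH = pKa + log(r) ⇒ log(r) = 9.80 − 10.000 = -0.200
r = [C6H5O-]/[C6H5OH] = 10^(-0.200) = 0.631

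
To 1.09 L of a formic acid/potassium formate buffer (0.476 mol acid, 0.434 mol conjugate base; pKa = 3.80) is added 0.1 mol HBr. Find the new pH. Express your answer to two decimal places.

After neutralization: n(HCOOH) = 0.576 mol, n(HCOO-) = 0.334 mol.
pH = pKa + log(n_HCOO-/n_HCOOH) = 3.80 + log(0.334/0.576) = 3.80 + (-0.237)

pH = 3.56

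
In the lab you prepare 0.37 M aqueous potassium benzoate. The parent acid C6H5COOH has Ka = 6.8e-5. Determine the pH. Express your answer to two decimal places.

pH = 8.87

C6H5COO- is the conjugate base of the weak acid C6H5COOH.
Kb = Kw/Ka = 1.0×10^-14 / 6.8 × 10^-5 = 1.47 × 10^-10
Kb = [OH-]²/(0.37 − [OH-]) = 1.47 × 10^-10
Since Kb ≪ C₀, [OH-] ≈ √(Kb·C₀) = 7.37 × 10^-6 M.
([OH-]/C₀ = 0.002% < 5%, so the approximation holds.)
pOH = 5.13, so pH = 14.00 − pOH = 8.87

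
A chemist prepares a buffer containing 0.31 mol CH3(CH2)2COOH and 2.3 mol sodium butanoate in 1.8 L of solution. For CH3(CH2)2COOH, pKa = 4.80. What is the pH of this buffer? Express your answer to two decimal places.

pH = 5.67

Using pH = pKa + log([base]/[acid]) with [base]/[acid] = 2.3/0.31:
pH = 4.80 + (+0.870) = 5.67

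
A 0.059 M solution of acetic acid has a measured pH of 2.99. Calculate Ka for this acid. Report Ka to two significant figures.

[H+] = 10^(-2.99) = 1.02 × 10^-3 M
At equilibrium [HA] = 0.059 − 1.02 × 10^-3 = 5.80 × 10^-2 M
Ka = [H+][A-]/[HA] = (1.02 × 10^-3)² / 5.80 × 10^-2 = 1.8 × 10^-5

Ka = 1.8 × 10^-5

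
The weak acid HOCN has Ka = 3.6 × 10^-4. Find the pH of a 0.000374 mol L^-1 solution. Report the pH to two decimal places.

HOCN ⇌ OCN- + H+
From the ICE table, Ka = [H+]²/(0.000374 − [H+]) = 3.6 × 10^-4.
[H+] is not negligible relative to C₀; solve [H+]² + 0.00036·[H+] − 1.35e-07 = 0.
[H+] = (−Ka + √(Ka² + 4·Ka·C₀))/2 = 2.29 × 10^-4 M
pH = −log[H+] = −log(2.29 × 10^-4) = 3.64

pH = 3.64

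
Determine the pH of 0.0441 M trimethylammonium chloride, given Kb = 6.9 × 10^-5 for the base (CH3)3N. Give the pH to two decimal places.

(CH3)3NH+ is the conjugate acid of the weak base (CH3)3N.
Ka = Kw/Kb = 1.0×10^-14 / 6.9 × 10^-5 = 1.45 × 10^-10
Let x = [H+] at equilibrium. Ka = x²/(0.0441 − x).
Neglecting x in the denominator: x = √(1.45 × 10^-10 × 0.0441) = 2.53 × 10^-6 M
pH = −log(2.53 × 10^-6) = 5.60

pH = 5.60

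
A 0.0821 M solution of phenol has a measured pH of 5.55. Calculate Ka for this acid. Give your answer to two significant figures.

[H+] = 10^(-5.55) = 2.82 × 10^-6 M
At equilibrium [HA] = 0.0821 − 2.82 × 10^-6 = 8.21 × 10^-2 M
Ka = [H+][A-]/[HA] = (2.82 × 10^-6)² / 8.21 × 10^-2 = 9.7 × 10^-11

Ka = 9.7 × 10^-11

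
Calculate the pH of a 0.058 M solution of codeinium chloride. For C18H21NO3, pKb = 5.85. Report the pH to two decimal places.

pH = 4.69

C18H22NO3+ is the conjugate acid of the weak base C18H21NO3.
Kb = 10^(−5.85) = 1.41 × 10^-6
Ka = Kw/Kb = 1.0×10^-14 / 1.41 × 10^-6 = 7.09 × 10^-9
Ka = x²/(0.058 − x) = 7.09 × 10^-9
Assume x ≪ 0.058: x ≈ √(7.09 × 10^-9 × 0.058) = 2.03 × 10^-5 M
Check: 0.035% ionized — well under 5%, approximation valid.
pH = −log[H+] = −log(2.03 × 10^-5) = 4.69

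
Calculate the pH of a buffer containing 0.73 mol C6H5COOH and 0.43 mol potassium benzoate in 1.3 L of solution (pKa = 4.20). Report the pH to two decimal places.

pH = pKa + log([A⁻]/[HA]) = 4.20 + log(0.43/0.73)
pH = 4.20 + (-0.230) = 3.97

pH = 3.97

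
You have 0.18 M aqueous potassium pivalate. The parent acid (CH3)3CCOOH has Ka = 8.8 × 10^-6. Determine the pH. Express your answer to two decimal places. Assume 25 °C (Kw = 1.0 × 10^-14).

(CH3)3CCOO- is the conjugate base of the weak acid (CH3)3CCOOH.
Kb = Kw/Ka = 1.0×10^-14 / 8.8 × 10^-6 = 1.14 × 10^-9
From the ICE table, Kb = [OH-]²/(0.18 − [OH-]) = 1.14 × 10^-9.
Since Kb ≪ C₀, [OH-] ≈ √(Kb·C₀) = 1.43 × 10^-5 M.
Check: 0.008% ionized — well under 5%, approximation valid.
pOH = −log(1.43 × 10^-5) = 4.84; pH = 14.00 − 4.84 = 9.16

pH = 9.16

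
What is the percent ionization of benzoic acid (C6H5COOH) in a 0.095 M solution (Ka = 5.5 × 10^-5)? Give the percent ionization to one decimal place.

2.4%

C6H5COOH ⇌ C6H5COO- + H+; let x = [H+] at equilibrium.
x ≈ √(Ka·C₀) = √(5.5 × 10^-5 × 0.095) = 2.29 × 10^-3 M
Fraction ionized = 2.29 × 10^-3 / 0.095 = 0.0241 → 2.4%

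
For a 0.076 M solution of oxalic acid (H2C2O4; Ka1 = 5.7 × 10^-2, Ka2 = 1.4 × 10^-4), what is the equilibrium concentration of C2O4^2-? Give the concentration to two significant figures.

1.4 × 10^-4 M

First ionization gives [H+] ≈ [HC2O4-] = 4.32 × 10^-2 M.
Second step: Ka2 = [H+][C2O4^2-]/[HC2O4-] ≈ [C2O4^2-] (since [H+] ≈ [HC2O4-]).
So [C2O4^2-] ≈ Ka2.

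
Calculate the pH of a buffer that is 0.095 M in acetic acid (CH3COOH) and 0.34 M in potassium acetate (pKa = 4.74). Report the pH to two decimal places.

pH = pKa + log([A⁻]/[HA]) = 4.74 + log(0.34/0.095)
pH = 4.74 + (+0.554) = 5.29

pH = 5.29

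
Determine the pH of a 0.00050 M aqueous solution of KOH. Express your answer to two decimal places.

KOH is a strong base; [OH-] = 0.0005 M.
pOH = -log(0.0005) = 3.30
pH = 14.00 - 3.30 = 10.70

pH = 10.70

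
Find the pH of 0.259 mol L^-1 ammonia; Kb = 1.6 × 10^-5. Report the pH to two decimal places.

pH = 11.31

NH3 + H2O ⇌ NH4+ + OH-
Kb = [OH-]²/(0.259 − [OH-]) = 1.6 × 10^-5
Neglecting [OH-] in the denominator: [OH-] = √(1.6 × 10^-5 × 0.259) = 2.04 × 10^-3 M
([OH-]/C₀ = 0.79% < 5%, so the approximation holds.)
pOH = −log(2.04 × 10^-3) = 2.69; pH = 14.00 − 2.69 = 11.31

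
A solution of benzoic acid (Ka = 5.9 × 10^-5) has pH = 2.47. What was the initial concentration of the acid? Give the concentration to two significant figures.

C₀ = 2.0 × 10^-1 M

[H+] = 10^(-2.47) = 3.39 × 10^-3 M = x
Ka = x²/(C₀ − x) ⇒ C₀ = x + x²/Ka
C₀ = 3.39 × 10^-3 + (3.39 × 10^-3)²/(5.9 × 10^-5) = 1.98 × 10^-1 M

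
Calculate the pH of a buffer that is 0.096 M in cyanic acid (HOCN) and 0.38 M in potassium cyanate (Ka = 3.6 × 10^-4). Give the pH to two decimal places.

pKa = −log(3.6 × 10^-4) = 3.444
pH = pKa + log([A⁻]/[HA]) = 3.444 + log(0.38/0.096)
pH = 3.444 + (+0.598) = 4.04

pH = 4.04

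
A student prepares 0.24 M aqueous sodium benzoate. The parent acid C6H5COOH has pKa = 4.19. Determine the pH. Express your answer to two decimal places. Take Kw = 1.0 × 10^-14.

pH = 8.79

C6H5COO- is the conjugate base of the weak acid C6H5COOH.
Ka = 10^(−4.19) = 6.46 × 10^-5
Kb = Kw/Ka = 1.0×10^-14 / 6.46 × 10^-5 = 1.55 × 10^-10
Kb = x²/(0.24 − x) = 1.55 × 10^-10
Since Kb ≪ C₀, x ≈ √(Kb·C₀) = 6.10 × 10^-6 M.
Check: 0.0025% ionized — well under 5%, approximation valid.
pOH = 5.21, so pH = 14.00 − pOH = 8.79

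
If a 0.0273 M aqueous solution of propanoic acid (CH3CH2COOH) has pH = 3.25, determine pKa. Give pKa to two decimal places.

[H+] = 10^(-3.25) = 5.62 × 10^-4 M
At equilibrium [HA] = 0.0273 − 5.62 × 10^-4 = 2.67 × 10^-2 M
Ka = [H+][A-]/[HA] = (5.62 × 10^-4)² / 2.67 × 10^-2 = 1.18 × 10^-5
pKa = -log(1.18 × 10^-5) = 4.93

pKa = 4.93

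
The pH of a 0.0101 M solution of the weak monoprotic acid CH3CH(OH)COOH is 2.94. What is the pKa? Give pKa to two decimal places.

[H+] = 10^(-2.94) = 1.15 × 10^-3 M
At equilibrium [HA] = 0.0101 − 1.15 × 10^-3 = 8.95 × 10^-3 M
Ka = [H+][A-]/[HA] = (1.15 × 10^-3)² / 8.95 × 10^-3 = 1.48 × 10^-4
pKa = -log(1.48 × 10^-4) = 3.83

pKa = 3.83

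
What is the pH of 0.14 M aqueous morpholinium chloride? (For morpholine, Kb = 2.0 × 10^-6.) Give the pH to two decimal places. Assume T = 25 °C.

C4H8ONH2+ is the conjugate acid of the weak base C4H8ONH.
Ka = Kw/Kb = 1.0×10^-14 / 2.0 × 10^-6 = 5.00 × 10^-9
Let x = [H+] at equilibrium. Ka = x²/(0.14 − x).
Since Ka ≪ C₀, x ≈ √(Ka·C₀) = 2.65 × 10^-5 M.
pH = −log(2.65 × 10^-5) = 4.58

pH = 4.58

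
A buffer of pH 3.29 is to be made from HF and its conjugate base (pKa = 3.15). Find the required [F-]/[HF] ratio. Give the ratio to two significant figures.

ratio = 1.4

pH = pKa + log(r) ⇒ log(r) = 3.29 − 3.15 = +0.14
r = [F-]/[HF] = 10^(+0.14) = 1.38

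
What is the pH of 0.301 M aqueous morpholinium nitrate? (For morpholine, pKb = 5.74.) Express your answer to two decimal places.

C4H8ONH2+ is the conjugate acid of the weak base C4H8ONH.
Kb = 10^(−5.74) = 1.82 × 10^-6
Ka = Kw/Kb = 1.0×10^-14 / 1.82 × 10^-6 = 5.49 × 10^-9
From the ICE table, Ka = x²/(0.301 − x) = 5.49 × 10^-9.
Assume x ≪ 0.301: x ≈ √(5.49 × 10^-9 × 0.301) = 4.07 × 10^-5 M
pH = −log[H+] = −log(4.07 × 10^-5) = 4.39

pH = 4.39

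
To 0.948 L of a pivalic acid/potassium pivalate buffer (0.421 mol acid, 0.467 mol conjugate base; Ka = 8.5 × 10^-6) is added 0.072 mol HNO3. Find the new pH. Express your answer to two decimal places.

After neutralization: n((CH3)3CCOOH) = 0.493 mol, n((CH3)3CCOO-) = 0.395 mol.
pKa = −log(8.5 × 10^-6) = 5.071
pH = pKa + log([A⁻]/[HA]) = 5.071 + log(0.395/0.493) = 5.071 -0.096

pH = 4.97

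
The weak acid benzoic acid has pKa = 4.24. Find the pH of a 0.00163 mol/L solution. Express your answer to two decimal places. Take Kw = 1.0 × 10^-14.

C6H5COOH ⇌ C6H5COO- + H+
Ka = 10^(−4.24) = 5.75 × 10^-5
Ka = [H+]²/(0.00163 − [H+]) = 5.75 × 10^-5
[H+] is not negligible relative to C₀; solve [H+]² + 5.75e-05·[H+] − 9.37e-08 = 0.
[H+] = [−5.75e-05 + √(5.75e-05² + 3.75e-07)]/2 = 2.79 × 10^-4 M
pH = −log(2.79 × 10^-4) = 3.55

pH = 3.55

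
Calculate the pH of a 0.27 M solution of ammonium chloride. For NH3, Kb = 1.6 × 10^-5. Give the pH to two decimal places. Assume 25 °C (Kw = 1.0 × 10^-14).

NH4+ is the conjugate acid of the weak base NH3.
Ka = Kw/Kb = 1.0×10^-14 / 1.6 × 10^-5 = 6.25 × 10^-10
Ka = x²/(0.27 − x) = 6.25 × 10^-10
Assume x ≪ 0.27: x ≈ √(6.25 × 10^-10 × 0.27) = 1.30 × 10^-5 M
Check: 0.0048% ionized — well under 5%, approximation valid.
pH = −log[H+] = −log(1.30 × 10^-5) = 4.89

pH = 4.89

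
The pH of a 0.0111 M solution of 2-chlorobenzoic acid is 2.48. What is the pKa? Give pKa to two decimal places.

[H+] = 10^(-2.48) = 3.31 × 10^-3 M
At equilibrium [HA] = 0.0111 − 3.31 × 10^-3 = 7.79 × 10^-3 M
Ka = [H+][A-]/[HA] = (3.31 × 10^-3)² / 7.79 × 10^-3 = 1.41 × 10^-3
pKa = -log(1.41 × 10^-3) = 2.85

pKa = 2.85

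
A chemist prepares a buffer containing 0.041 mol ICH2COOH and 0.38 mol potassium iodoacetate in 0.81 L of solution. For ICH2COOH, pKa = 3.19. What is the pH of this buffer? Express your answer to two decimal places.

Henderson–Hasselbalch: pH = pKa + log([ICH2COO-]/[ICH2COOH]) = 3.19 + log(0.38/0.041)
pH = 3.19 + (+0.967) = 4.16

pH = 4.16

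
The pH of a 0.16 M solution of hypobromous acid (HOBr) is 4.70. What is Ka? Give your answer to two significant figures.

[H+] = 10^(-4.70) = 2.00 × 10^-5 M
At equilibrium [HA] = 0.16 − 2.00 × 10^-5 = 1.60 × 10^-1 M
Ka = [H+][A-]/[HA] = (2.00 × 10^-5)² / 1.60 × 10^-1 = 2.5 × 10^-9

Ka = 2.5 × 10^-9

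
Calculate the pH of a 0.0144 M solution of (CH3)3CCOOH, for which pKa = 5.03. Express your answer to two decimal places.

pH = 3.44

(CH3)3CCOOH ⇌ (CH3)3CCOO- + H+
Ka = 10^(−5.03) = 9.33 × 10^-6
Let x = [H+] at equilibrium. Ka = x²/(0.0144 − x).
Neglecting x in the denominator: x = √(9.33 × 10^-6 × 0.0144) = 3.67 × 10^-4 M
Check: 2.5% ionized — well under 5%, approximation valid.
pH = −log(3.67 × 10^-4) = 3.44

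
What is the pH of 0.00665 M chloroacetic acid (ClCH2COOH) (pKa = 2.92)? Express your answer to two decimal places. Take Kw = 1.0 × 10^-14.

ClCH2COOH ⇌ ClCH2COO- + H+
Ka = 10^(−2.92) = 1.20 × 10^-3
Ka = [H+]²/(0.00665 − [H+]) = 1.20 × 10^-3
Here C₀/Ka ≈ 5.54, so the small-[H+] approximation fails. Use the quadratic:
[H+] = [−0.0012 + √(0.0012² + 3.19e-05)]/2 = 2.29 × 10^-3 M
pH = −log(2.29 × 10^-3) = 2.64

pH = 2.64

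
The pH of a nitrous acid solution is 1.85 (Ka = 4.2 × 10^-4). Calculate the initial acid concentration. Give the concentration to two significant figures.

[H+] = 10^(-1.85) = 1.41 × 10^-2 M = x
Ka = x²/(C₀ − x) ⇒ C₀ = x + x²/Ka
C₀ = 1.41 × 10^-2 + (1.41 × 10^-2)²/(4.2 × 10^-4) = 4.87 × 10^-1 M

C₀ = 4.9 × 10^-1 M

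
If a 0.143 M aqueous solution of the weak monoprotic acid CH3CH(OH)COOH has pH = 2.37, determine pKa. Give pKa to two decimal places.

[H+] = 10^(-2.37) = 4.27 × 10^-3 M
At equilibrium [HA] = 0.143 − 4.27 × 10^-3 = 1.39 × 10^-1 M
Ka = [H+][A-]/[HA] = (4.27 × 10^-3)² / 1.39 × 10^-1 = 1.31 × 10^-4
pKa = -log(1.31 × 10^-4) = 3.88

pKa = 3.88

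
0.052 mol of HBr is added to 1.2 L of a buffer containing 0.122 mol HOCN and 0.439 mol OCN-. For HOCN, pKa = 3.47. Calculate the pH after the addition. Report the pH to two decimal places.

After neutralization: n(HOCN) = 0.174 mol, n(OCN-) = 0.387 mol.
pH = pKa + log(n_OCN-/n_HOCN) = 3.47 + log(0.387/0.174) = 3.47 + (+0.347)

pH = 3.82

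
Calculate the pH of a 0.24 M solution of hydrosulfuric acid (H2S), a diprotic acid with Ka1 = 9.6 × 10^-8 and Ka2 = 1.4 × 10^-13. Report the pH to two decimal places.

pH = 3.82

Since Ka1 ≫ Ka2, the first ionization dominates [H+].
Ka1 = x²/(0.24 − x) = 9.6 × 10^-8
x ≈ √(9.6 × 10^-8 × 0.24) = 1.52 × 10^-4 M
pH = −log(1.52 × 10^-4) = 3.82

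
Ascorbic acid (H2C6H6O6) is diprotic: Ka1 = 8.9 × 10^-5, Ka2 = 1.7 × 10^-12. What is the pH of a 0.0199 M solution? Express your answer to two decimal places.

Since Ka1 ≫ Ka2, the first ionization dominates [H+].
Ka1 = x²/(0.0199 − x) = 8.9 × 10^-5
Solving the quadratic: x = (−Ka1 + √(Ka1² + 4·Ka1·C₀))/2 = 1.29 × 10^-3 M
pH = −log(1.29 × 10^-3) = 2.89

pH = 2.89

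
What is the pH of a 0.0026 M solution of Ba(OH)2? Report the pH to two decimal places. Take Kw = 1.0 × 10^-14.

Ba(OH)2 is a strong base (each formula unit releases 2 OH-); [OH-] = 0.0052 M.
pOH = -log(0.0052) = 2.28
pH = 14.00 - 2.28 = 11.72

pH = 11.72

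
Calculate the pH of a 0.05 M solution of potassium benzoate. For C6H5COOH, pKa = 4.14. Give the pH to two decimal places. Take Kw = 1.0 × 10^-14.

C6H5COO- is the conjugate base of the weak acid C6H5COOH.
Ka = 10^(−4.14) = 7.24 × 10^-5
Kb = Kw/Ka = 1.0×10^-14 / 7.24 × 10^-5 = 1.38 × 10^-10
Let x = [OH-] at equilibrium. Kb = x²/(0.05 − x).
Assume x ≪ 0.05: x ≈ √(1.38 × 10^-10 × 0.05) = 2.63 × 10^-6 M
(x/C₀ = 0.0053% < 5%, so the approximation holds.)
pOH = 5.58, so pH = 14.00 − pOH = 8.42

pH = 8.42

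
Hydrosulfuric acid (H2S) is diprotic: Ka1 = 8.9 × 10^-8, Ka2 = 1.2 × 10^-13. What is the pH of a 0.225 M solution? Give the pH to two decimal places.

Since Ka1 ≫ Ka2, the first ionization dominates [H+].
Ka1 = x²/(0.225 − x) = 8.9 × 10^-8
x ≈ √(8.9 × 10^-8 × 0.225) = 1.42 × 10^-4 M
pH = −log(1.42 × 10^-4) = 3.85

pH = 3.85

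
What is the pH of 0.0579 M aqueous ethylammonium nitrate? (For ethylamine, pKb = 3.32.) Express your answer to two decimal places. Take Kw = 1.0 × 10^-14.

pH = 5.96

C2H5NH3+ is the conjugate acid of the weak base C2H5NH2.
Kb = 10^(−3.32) = 4.79 × 10^-4
Ka = Kw/Kb = 1.0×10^-14 / 4.79 × 10^-4 = 2.09 × 10^-11
Let x = [H+] at equilibrium. Ka = x²/(0.0579 − x).
Neglecting x in the denominator: x = √(2.09 × 10^-11 × 0.0579) = 1.10 × 10^-6 M
(x/C₀ = 0.0019% < 5%, so the approximation holds.)
pH = −log[H+] = −log(1.10 × 10^-6) = 5.96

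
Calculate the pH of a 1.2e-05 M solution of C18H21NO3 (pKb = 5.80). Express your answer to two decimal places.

pH = 8.56

C18H21NO3 + H2O ⇌ C18H22NO3+ + OH-
Kb = 10^(−5.80) = 1.58 × 10^-6
Let x = [OH-] at equilibrium. Kb = x²/(1.2e-05 − x).
The 5% rule fails; solving x² + Kb·x − Kb·C₀ = 0 exactly:
x = [−1.58e-06 + √(1.58e-06² + 7.58e-11)]/2 = 3.64 × 10^-6 M
pOH = −log(3.64 × 10^-6) = 5.44; pH = 14.00 − 5.44 = 8.56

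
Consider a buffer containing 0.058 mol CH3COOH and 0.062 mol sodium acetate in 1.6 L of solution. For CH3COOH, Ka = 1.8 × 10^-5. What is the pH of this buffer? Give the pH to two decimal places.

pH = 4.77

pKa = −log(1.8 × 10^-5) = 4.745
Using pH = pKa + log([base]/[acid]) with [base]/[acid] = 0.062/0.058:
pH = 4.745 + (+0.029) = 4.77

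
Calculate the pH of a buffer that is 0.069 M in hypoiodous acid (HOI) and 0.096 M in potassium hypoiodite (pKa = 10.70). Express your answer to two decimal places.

pH = pKa + log([A⁻]/[HA]) = 10.70 + log(0.096/0.069)
pH = 10.70 + (+0.143) = 10.84

pH = 10.84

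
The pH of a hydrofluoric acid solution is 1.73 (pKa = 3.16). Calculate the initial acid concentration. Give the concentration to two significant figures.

C₀ = 5.2 × 10^-1 M

[H+] = 10^(-1.73) = 1.86 × 10^-2 M = x
Ka = 10^(−3.16) = 6.92 × 10^-4
Ka = x²/(C₀ − x) ⇒ C₀ = x + x²/Ka
C₀ = 1.86 × 10^-2 + (1.86 × 10^-2)²/(6.92 × 10^-4) = 5.19 × 10^-1 M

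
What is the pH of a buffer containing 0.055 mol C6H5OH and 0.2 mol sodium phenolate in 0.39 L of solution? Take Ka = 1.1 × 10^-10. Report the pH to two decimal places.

pH = 10.52

pKa = −log(1.1 × 10^-10) = 9.959
Henderson–Hasselbalch: pH = pKa + log([C6H5O-]/[C6H5OH]) = 9.959 + log(0.2/0.055)
pH = 9.959 + (+0.561) = 10.52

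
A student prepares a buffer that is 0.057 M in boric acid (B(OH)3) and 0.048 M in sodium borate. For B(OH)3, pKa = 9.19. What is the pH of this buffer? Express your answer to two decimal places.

pH = 9.12

pH = pKa + log([A⁻]/[HA]) = 9.19 + log(0.048/0.057)
pH = 9.19 + (-0.075) = 9.12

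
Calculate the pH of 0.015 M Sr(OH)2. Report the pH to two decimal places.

Sr(OH)2 is a strong base (each formula unit releases 2 OH-); [OH-] = 0.03 M.
pOH = -log(0.03) = 1.52
pH = 14.00 - 1.52 = 12.48

pH = 12.48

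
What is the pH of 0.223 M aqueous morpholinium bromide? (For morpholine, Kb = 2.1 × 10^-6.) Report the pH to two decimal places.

C4H8ONH2+ is the conjugate acid of the weak base C4H8ONH.
Ka = Kw/Kb = 1.0×10^-14 / 2.1 × 10^-6 = 4.76 × 10^-9
Ka = x²/(0.223 − x) = 4.76 × 10^-9
Assume x ≪ 0.223: x ≈ √(4.76 × 10^-9 × 0.223) = 3.26 × 10^-5 M
pH = −log(3.26 × 10^-5) = 4.49

pH = 4.49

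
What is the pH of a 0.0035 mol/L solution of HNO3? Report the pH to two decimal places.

HNO3 is a strong acid and dissociates completely, so [H+] = 0.0035 M.
pH = -log(0.0035) = 2.46

pH = 2.46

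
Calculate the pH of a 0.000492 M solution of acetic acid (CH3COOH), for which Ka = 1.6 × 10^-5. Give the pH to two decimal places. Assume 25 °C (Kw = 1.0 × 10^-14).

pH = 4.09

CH3COOH ⇌ CH3COO- + H+
Ka = x²/(0.000492 − x) = 1.6 × 10^-5
x is not negligible relative to C₀; solve x² + 1.6e-05·x − 7.87e-09 = 0.
x = (−Ka + √(Ka² + 4·Ka·C₀))/2 = 8.11 × 10^-5 M
pH = −log[H+] = −log(8.11 × 10^-5) = 4.09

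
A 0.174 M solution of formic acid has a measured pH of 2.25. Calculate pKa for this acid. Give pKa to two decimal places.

pKa = 3.73

[H+] = 10^(-2.25) = 5.62 × 10^-3 M
At equilibrium [HA] = 0.174 − 5.62 × 10^-3 = 1.68 × 10^-1 M
Ka = [H+][A-]/[HA] = (5.62 × 10^-3)² / 1.68 × 10^-1 = 1.88 × 10^-4
pKa = -log(1.88 × 10^-4) = 3.73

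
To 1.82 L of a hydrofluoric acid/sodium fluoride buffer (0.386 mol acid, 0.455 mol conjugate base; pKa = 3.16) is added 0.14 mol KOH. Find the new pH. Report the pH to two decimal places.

OH- converts HF to F-: HF → 0.246 mol, F- → 0.595 mol.
pH = pKa + log([A⁻]/[HA]) = 3.16 + log(0.595/0.246) = 3.16 +0.384

pH = 3.54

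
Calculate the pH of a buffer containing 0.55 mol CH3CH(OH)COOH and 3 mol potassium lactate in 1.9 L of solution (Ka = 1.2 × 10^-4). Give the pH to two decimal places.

pH = 4.66

pKa = −log(1.2 × 10^-4) = 3.921
pH = pKa + log([A⁻]/[HA]) = 3.921 + log(3/0.55)
pH = 3.921 + (+0.737) = 4.66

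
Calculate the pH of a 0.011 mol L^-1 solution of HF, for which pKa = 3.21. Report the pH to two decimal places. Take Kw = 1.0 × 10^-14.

pH = 2.64

HF ⇌ F- + H+
Ka = 10^(−3.21) = 6.17 × 10^-4
Ka = [H+]²/(0.011 − [H+]) = 6.17 × 10^-4
[H+] is not negligible relative to C₀; solve [H+]² + 0.000617·[H+] − 6.79e-06 = 0.
[H+] = (−Ka + √(Ka² + 4·Ka·C₀))/2 = 2.31 × 10^-3 M
pH = −log[H+] = −log(2.31 × 10^-3) = 2.64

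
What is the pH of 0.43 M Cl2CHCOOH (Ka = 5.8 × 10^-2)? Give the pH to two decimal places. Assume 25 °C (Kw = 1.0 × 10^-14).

Cl2CHCOOH ⇌ Cl2CHCOO- + H+
Ka = x²/(0.43 − x) = 5.8 × 10^-2
x is not negligible relative to C₀; solve x² + 0.058·x − 0.0249 = 0.
x = (−Ka + √(Ka² + 4·Ka·C₀))/2 = 1.32 × 10^-1 M
pH = −log[H+] = −log(1.32 × 10^-1) = 0.88

pH = 0.88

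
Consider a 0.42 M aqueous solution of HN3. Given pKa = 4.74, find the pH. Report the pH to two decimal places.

pH = 2.56

HN3 ⇌ N3- + H+
Ka = 10^(−4.74) = 1.82 × 10^-5
Let x = [H+] at equilibrium. Ka = x²/(0.42 − x).
Since Ka ≪ C₀, x ≈ √(Ka·C₀) = 2.76 × 10^-3 M.
pH = −log[H+] = −log(2.76 × 10^-3) = 2.56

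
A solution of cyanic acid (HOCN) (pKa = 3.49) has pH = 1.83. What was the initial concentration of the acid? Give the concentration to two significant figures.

[H+] = 10^(-1.83) = 1.48 × 10^-2 M = x
Ka = 10^(−3.49) = 3.24 × 10^-4
Ka = x²/(C₀ − x) ⇒ C₀ = x + x²/Ka
C₀ = 1.48 × 10^-2 + (1.48 × 10^-2)²/(3.24 × 10^-4) = 6.91 × 10^-1 M

C₀ = 6.9 × 10^-1 M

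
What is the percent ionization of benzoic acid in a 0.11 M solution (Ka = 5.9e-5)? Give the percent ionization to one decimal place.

C6H5COOH ⇌ C6H5COO- + H+; let x = [H+] at equilibrium.
x ≈ √(Ka·C₀) = √(5.9 × 10^-5 × 0.11) = 2.55 × 10^-3 M
% ionization = x/C₀ × 100% = 2.55 × 10^-3/0.11 × 100% = 2.3%

2.3%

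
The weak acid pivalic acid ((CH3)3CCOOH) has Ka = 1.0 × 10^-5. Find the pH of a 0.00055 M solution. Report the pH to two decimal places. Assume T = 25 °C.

(CH3)3CCOOH ⇌ (CH3)3CCOO- + H+
Ka = x²/(0.00055 − x) = 1.0 × 10^-5
x is not negligible relative to C₀; solve x² + 1e-05·x − 5.5e-09 = 0.
x = [−1e-05 + √(1e-05² + 2.2e-08)]/2 = 6.93 × 10^-5 M
pH = −log(6.93 × 10^-5) = 4.16

pH = 4.16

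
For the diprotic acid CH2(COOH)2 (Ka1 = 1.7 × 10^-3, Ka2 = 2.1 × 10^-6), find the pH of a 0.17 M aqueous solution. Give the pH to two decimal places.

pH = 1.79

Ka1 ≫ Ka2, so treat the first dissociation as the only significant source of H+.
Ka1 = x²/(0.17 − x) = 1.7 × 10^-3
Solving the quadratic: x = (−Ka1 + √(Ka1² + 4·Ka1·C₀))/2 = 1.62 × 10^-2 M
pH = −log(1.62 × 10^-2) = 1.79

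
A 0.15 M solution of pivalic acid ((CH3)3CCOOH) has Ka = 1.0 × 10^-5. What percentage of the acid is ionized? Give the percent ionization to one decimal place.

(CH3)3CCOOH ⇌ (CH3)3CCOO- + H+; let x = [H+] at equilibrium.
x ≈ √(Ka·C₀) = √(1.0 × 10^-5 × 0.15) = 1.22 × 10^-3 M
Fraction ionized = 1.22 × 10^-3 / 0.15 = 0.0081 → 0.8%

0.8%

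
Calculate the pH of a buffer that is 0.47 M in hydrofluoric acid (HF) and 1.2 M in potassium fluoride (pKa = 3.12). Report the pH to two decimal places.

pH = 3.53

Henderson–Hasselbalch: pH = pKa + log([F-]/[HF]) = 3.12 + log(1.2/0.47)
pH = 3.12 + (+0.407) = 3.53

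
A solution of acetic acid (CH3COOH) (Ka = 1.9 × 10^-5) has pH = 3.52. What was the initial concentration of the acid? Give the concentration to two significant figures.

C₀ = 5.1 × 10^-3 M

[H+] = 10^(-3.52) = 3.02 × 10^-4 M = x
Ka = x²/(C₀ − x) ⇒ C₀ = x + x²/Ka
C₀ = 3.02 × 10^-4 + (3.02 × 10^-4)²/(1.9 × 10^-5) = 5.10 × 10^-3 M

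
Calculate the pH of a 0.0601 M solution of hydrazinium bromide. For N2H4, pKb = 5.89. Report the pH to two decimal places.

pH = 4.67

N2H5+ is the conjugate acid of the weak base N2H4.
Kb = 10^(−5.89) = 1.29 × 10^-6
Ka = Kw/Kb = 1.0×10^-14 / 1.29 × 10^-6 = 7.75 × 10^-9
Let x = [H+] at equilibrium. Ka = x²/(0.0601 − x).
Since Ka ≪ C₀, x ≈ √(Ka·C₀) = 2.16 × 10^-5 M.
Check: 0.036% ionized — well under 5%, approximation valid.
pH = −log(2.16 × 10^-5) = 4.67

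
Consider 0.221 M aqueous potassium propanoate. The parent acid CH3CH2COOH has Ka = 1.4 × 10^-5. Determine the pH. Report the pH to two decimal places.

CH3CH2COO- is the conjugate base of the weak acid CH3CH2COOH.
Kb = Kw/Ka = 1.0×10^-14 / 1.4 × 10^-5 = 7.14 × 10^-10
From the ICE table, Kb = x²/(0.221 − x) = 7.14 × 10^-10.
Assume x ≪ 0.221: x ≈ √(7.14 × 10^-10 × 0.221) = 1.26 × 10^-5 M
(x/C₀ = 0.0057% < 5%, so the approximation holds.)
pOH = 4.90, so pH = 14.00 − pOH = 9.10

pH = 9.10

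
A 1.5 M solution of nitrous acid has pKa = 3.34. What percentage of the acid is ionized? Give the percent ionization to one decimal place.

1.7%

HNO2 ⇌ NO2- + H+; let x = [H+] at equilibrium.
Ka = 10^(−3.34) = 4.57 × 10^-4
x ≈ √(Ka·C₀) = √(4.57 × 10^-4 × 1.5) = 2.62 × 10^-2 M
% ionization = x/C₀ × 100% = 2.62 × 10^-2/1.5 × 100% = 1.7%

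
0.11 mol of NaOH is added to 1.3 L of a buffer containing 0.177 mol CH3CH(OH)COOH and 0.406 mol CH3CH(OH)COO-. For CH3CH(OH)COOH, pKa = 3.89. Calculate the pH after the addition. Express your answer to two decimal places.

pH = 4.78

After neutralization: n(CH3CH(OH)COOH) = 0.067 mol, n(CH3CH(OH)COO-) = 0.516 mol.
Henderson–Hasselbalch with mole ratio 0.516/0.067: pH = 3.89 + (+0.887)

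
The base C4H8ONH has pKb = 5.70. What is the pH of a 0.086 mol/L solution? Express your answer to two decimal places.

pH = 10.62

C4H8ONH + H2O ⇌ C4H8ONH2+ + OH-
Kb = 10^(−5.70) = 2.00 × 10^-6
Let x = [OH-] at equilibrium. Kb = x²/(0.086 − x).
Since Kb ≪ C₀, x ≈ √(Kb·C₀) = 4.15 × 10^-4 M.
Check: 0.48% ionized — well under 5%, approximation valid.
pOH = 3.38, so pH = 14.00 − pOH = 10.62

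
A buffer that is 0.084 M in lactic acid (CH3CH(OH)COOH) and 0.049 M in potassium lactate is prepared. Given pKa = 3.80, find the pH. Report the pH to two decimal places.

pH = 3.57

Henderson–Hasselbalch: pH = pKa + log([CH3CH(OH)COO-]/[CH3CH(OH)COOH]) = 3.80 + log(0.049/0.084)
pH = 3.80 + (-0.234) = 3.57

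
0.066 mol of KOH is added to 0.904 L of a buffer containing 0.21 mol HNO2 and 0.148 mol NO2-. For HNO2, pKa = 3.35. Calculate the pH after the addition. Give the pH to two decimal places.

pH = 3.52

After neutralization: n(HNO2) = 0.144 mol, n(NO2-) = 0.214 mol.
Henderson–Hasselbalch with mole ratio 0.214/0.144: pH = 3.35 + (+0.172)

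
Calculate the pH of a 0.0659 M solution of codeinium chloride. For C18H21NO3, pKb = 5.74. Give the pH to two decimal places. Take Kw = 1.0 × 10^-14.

C18H22NO3+ is the conjugate acid of the weak base C18H21NO3.
Kb = 10^(−5.74) = 1.82 × 10^-6
Ka = Kw/Kb = 1.0×10^-14 / 1.82 × 10^-6 = 5.49 × 10^-9
Ka = [H+]²/(0.0659 − [H+]) = 5.49 × 10^-9
Neglecting [H+] in the denominator: [H+] = √(5.49 × 10^-9 × 0.0659) = 1.90 × 10^-5 M
pH = −log[H+] = −log(1.90 × 10^-5) = 4.72

pH = 4.72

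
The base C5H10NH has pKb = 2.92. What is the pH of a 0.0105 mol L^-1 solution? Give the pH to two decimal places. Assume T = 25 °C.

pH = 11.48

C5H10NH + H2O ⇌ C5H10NH2+ + OH-
Kb = 10^(−2.92) = 1.20 × 10^-3
From the ICE table, Kb = [OH-]²/(0.0105 − [OH-]) = 1.20 × 10^-3.
The 5% rule fails; solving [OH-]² + Kb·[OH-] − Kb·C₀ = 0 exactly:
[OH-] = [−0.0012 + √(0.0012² + 5.04e-05)]/2 = 3.00 × 10^-3 M
pOH = 2.52, so pH = 14.00 − pOH = 11.48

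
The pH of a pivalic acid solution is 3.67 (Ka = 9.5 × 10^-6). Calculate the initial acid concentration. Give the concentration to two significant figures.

C₀ = 5.0 × 10^-3 M

[H+] = 10^(-3.67) = 2.14 × 10^-4 M = x
Ka = x²/(C₀ − x) ⇒ C₀ = x + x²/Ka
C₀ = 2.14 × 10^-4 + (2.14 × 10^-4)²/(9.5 × 10^-6) = 5.03 × 10^-3 M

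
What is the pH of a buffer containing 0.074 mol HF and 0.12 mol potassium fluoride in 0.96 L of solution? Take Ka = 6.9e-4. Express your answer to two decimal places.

pH = 3.37

pKa = −log(6.9 × 10^-4) = 3.161
Henderson–Hasselbalch: pH = pKa + log([F-]/[HF]) = 3.161 + log(0.12/0.074)
pH = 3.161 + (+0.210) = 3.37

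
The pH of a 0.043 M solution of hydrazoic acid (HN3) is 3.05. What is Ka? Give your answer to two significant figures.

[H+] = 10^(-3.05) = 8.91 × 10^-4 M
At equilibrium [HA] = 0.043 − 8.91 × 10^-4 = 4.21 × 10^-2 M
Ka = [H+][A-]/[HA] = (8.91 × 10^-4)² / 4.21 × 10^-2 = 1.9 × 10^-5

Ka = 1.9 × 10^-5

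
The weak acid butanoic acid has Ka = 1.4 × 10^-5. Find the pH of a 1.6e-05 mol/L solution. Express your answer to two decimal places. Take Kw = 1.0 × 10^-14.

pH = 5.02

CH3(CH2)2COOH ⇌ CH3(CH2)2COO- + H+
Ka = [H+]²/(1.6e-05 − [H+]) = 1.4 × 10^-5
[H+] is not negligible relative to C₀; solve [H+]² + 1.4e-05·[H+] − 2.24e-10 = 0.
[H+] = (−Ka + √(Ka² + 4·Ka·C₀))/2 = 9.52 × 10^-6 M
pH = −log(9.52 × 10^-6) = 5.02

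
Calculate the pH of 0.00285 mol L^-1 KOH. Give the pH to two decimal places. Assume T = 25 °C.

KOH is a strong base; [OH-] = 0.00285 M.
pOH = -log(0.00285) = 2.55
pH = 14.00 - 2.55 = 11.45

pH = 11.45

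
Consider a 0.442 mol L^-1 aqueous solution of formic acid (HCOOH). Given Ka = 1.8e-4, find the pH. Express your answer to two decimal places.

HCOOH ⇌ HCOO- + H+
Ka = x²/(0.442 − x) = 1.8 × 10^-4
Assume x ≪ 0.442: x ≈ √(1.8 × 10^-4 × 0.442) = 8.92 × 10^-3 M
pH = −log(8.92 × 10^-3) = 2.05

pH = 2.05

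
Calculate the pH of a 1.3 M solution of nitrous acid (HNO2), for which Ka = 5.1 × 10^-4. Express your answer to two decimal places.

HNO2 ⇌ NO2- + H+
Ka = [H+]²/(1.3 − [H+]) = 5.1 × 10^-4
Assume [H+] ≪ 1.3: [H+] ≈ √(5.1 × 10^-4 × 1.3) = 2.57 × 10^-2 M
Check: 2% ionized — well under 5%, approximation valid.
pH = −log[H+] = −log(2.57 × 10^-2) = 1.59

pH = 1.59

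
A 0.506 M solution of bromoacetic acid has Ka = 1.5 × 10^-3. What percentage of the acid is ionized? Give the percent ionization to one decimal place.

BrCH2COOH ⇌ BrCH2COO- + H+; let x = [H+] at equilibrium.
Solve x² + 0.0015x − 0.000759 = 0 → x = 2.68 × 10^-2 M
% ionization = x/C₀ × 100% = 2.68 × 10^-2/0.506 × 100% = 5.3%

5.3%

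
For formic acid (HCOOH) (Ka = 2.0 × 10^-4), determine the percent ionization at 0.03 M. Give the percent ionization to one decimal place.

7.8%

HCOOH ⇌ HCOO- + H+; let x = [H+] at equilibrium.
Solve x² + 0.0002x − 6e-06 = 0 → x = 2.35 × 10^-3 M
% ionization = x/C₀ × 100% = 2.35 × 10^-3/0.03 × 100% = 7.8%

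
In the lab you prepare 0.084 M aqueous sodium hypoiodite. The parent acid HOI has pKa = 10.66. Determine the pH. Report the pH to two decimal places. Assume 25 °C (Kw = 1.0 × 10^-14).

OI- is the conjugate base of the weak acid HOI.
Ka = 10^(−10.66) = 2.19 × 10^-11
Kb = Kw/Ka = 1.0×10^-14 / 2.19 × 10^-11 = 4.57 × 10^-4
Kb = x²/(0.084 − x) = 4.57 × 10^-4
x is not negligible relative to C₀; solve x² + 0.000457·x − 3.84e-05 = 0.
x = [−0.000457 + √(0.000457² + 0.000154)]/2 = 5.97 × 10^-3 M
pOH = 2.22, so pH = 14.00 − pOH = 11.78

pH = 11.78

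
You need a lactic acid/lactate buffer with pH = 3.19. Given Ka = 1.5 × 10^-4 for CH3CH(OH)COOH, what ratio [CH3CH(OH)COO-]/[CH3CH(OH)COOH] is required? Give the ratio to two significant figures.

ratio = 0.23

pKa = -log(1.5 × 10^-4) = 3.824
pH = pKa + log(r) ⇒ log(r) = 3.19 − 3.824 = -0.634
r = [CH3CH(OH)COO-]/[CH3CH(OH)COOH] = 10^(-0.634) = 0.232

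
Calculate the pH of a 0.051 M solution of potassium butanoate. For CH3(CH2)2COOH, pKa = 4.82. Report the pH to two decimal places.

CH3(CH2)2COO- is the conjugate base of the weak acid CH3(CH2)2COOH.
Ka = 10^(−4.82) = 1.51 × 10^-5
Kb = Kw/Ka = 1.0×10^-14 / 1.51 × 10^-5 = 6.62 × 10^-10
From the ICE table, Kb = x²/(0.051 − x) = 6.62 × 10^-10.
Neglecting x in the denominator: x = √(6.62 × 10^-10 × 0.051) = 5.81 × 10^-6 M
pOH = −log(5.81 × 10^-6) = 5.24; pH = 14.00 − 5.24 = 8.76

pH = 8.76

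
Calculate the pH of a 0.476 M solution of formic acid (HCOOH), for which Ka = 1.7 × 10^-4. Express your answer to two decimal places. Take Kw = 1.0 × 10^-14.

pH = 2.05

HCOOH ⇌ HCOO- + H+
From the ICE table, Ka = x²/(0.476 − x) = 1.7 × 10^-4.
Assume x ≪ 0.476: x ≈ √(1.7 × 10^-4 × 0.476) = 9.00 × 10^-3 M
pH = −log[H+] = −log(9.00 × 10^-3) = 2.05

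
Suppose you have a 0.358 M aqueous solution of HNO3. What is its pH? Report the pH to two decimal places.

HNO3 is a strong acid and dissociates completely, so [H+] = 0.358 M.
pH = -log(0.358) = 0.45

pH = 0.45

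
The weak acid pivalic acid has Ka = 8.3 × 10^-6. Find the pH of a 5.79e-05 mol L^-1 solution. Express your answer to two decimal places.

pH = 4.74

(CH3)3CCOOH ⇌ (CH3)3CCOO- + H+
Let x = [H+] at equilibrium. Ka = x²/(5.79e-05 − x).
The 5% rule fails; solving x² + Ka·x − Ka·C₀ = 0 exactly:
x = (−Ka + √(Ka² + 4·Ka·C₀))/2 = 1.82 × 10^-5 M
pH = −log(1.82 × 10^-5) = 4.74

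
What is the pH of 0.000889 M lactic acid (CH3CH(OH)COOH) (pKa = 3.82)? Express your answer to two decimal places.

CH3CH(OH)COOH ⇌ CH3CH(OH)COO- + H+
Ka = 10^(−3.82) = 1.51 × 10^-4
Let x = [H+] at equilibrium. Ka = x²/(0.000889 − x).
Here C₀/Ka ≈ 5.89, so the small-x approximation fails. Use the quadratic:
x = [−0.000151 + √(0.000151² + 5.37e-07)]/2 = 2.99 × 10^-4 M
pH = −log[H+] = −log(2.99 × 10^-4) = 3.52

pH = 3.52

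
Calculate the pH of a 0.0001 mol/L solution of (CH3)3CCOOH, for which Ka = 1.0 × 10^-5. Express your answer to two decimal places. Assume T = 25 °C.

pH = 4.57

(CH3)3CCOOH ⇌ (CH3)3CCOO- + H+
From the ICE table, Ka = [H+]²/(0.0001 − [H+]) = 1.0 × 10^-5.
The 5% rule fails; solving [H+]² + Ka·[H+] − Ka·C₀ = 0 exactly:
[H+] = [−1e-05 + √(1e-05² + 4e-09)]/2 = 2.70 × 10^-5 M
pH = −log(2.70 × 10^-5) = 4.57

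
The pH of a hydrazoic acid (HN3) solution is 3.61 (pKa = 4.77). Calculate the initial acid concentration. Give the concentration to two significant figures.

[H+] = 10^(-3.61) = 2.45 × 10^-4 M = x
Ka = 10^(−4.77) = 1.70 × 10^-5
Ka = x²/(C₀ − x) ⇒ C₀ = x + x²/Ka
C₀ = 2.45 × 10^-4 + (2.45 × 10^-4)²/(1.70 × 10^-5) = 3.78 × 10^-3 M

C₀ = 3.8 × 10^-3 M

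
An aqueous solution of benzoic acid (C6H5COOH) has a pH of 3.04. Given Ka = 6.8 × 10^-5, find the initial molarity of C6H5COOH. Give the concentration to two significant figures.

[H+] = 10^(-3.04) = 9.12 × 10^-4 M = x
Ka = x²/(C₀ − x) ⇒ C₀ = x + x²/Ka
C₀ = 9.12 × 10^-4 + (9.12 × 10^-4)²/(6.8 × 10^-5) = 1.31 × 10^-2 M

C₀ = 1.3 × 10^-2 M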